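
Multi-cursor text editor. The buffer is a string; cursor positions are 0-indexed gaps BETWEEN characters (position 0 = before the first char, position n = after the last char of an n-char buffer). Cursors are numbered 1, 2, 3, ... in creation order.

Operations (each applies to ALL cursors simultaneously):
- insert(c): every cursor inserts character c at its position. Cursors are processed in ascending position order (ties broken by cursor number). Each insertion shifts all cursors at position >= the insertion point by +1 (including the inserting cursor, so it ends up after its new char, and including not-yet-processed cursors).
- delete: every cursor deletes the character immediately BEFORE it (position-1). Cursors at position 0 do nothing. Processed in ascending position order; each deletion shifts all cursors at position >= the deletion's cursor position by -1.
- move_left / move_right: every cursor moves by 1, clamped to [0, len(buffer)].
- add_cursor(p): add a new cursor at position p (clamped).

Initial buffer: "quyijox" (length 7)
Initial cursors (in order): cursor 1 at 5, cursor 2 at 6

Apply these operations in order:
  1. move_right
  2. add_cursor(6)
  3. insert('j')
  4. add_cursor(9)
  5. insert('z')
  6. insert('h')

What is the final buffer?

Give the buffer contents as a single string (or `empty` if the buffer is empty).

Answer: quyijojjzzhhxzhjzh

Derivation:
After op 1 (move_right): buffer="quyijox" (len 7), cursors c1@6 c2@7, authorship .......
After op 2 (add_cursor(6)): buffer="quyijox" (len 7), cursors c1@6 c3@6 c2@7, authorship .......
After op 3 (insert('j')): buffer="quyijojjxj" (len 10), cursors c1@8 c3@8 c2@10, authorship ......13.2
After op 4 (add_cursor(9)): buffer="quyijojjxj" (len 10), cursors c1@8 c3@8 c4@9 c2@10, authorship ......13.2
After op 5 (insert('z')): buffer="quyijojjzzxzjz" (len 14), cursors c1@10 c3@10 c4@12 c2@14, authorship ......1313.422
After op 6 (insert('h')): buffer="quyijojjzzhhxzhjzh" (len 18), cursors c1@12 c3@12 c4@15 c2@18, authorship ......131313.44222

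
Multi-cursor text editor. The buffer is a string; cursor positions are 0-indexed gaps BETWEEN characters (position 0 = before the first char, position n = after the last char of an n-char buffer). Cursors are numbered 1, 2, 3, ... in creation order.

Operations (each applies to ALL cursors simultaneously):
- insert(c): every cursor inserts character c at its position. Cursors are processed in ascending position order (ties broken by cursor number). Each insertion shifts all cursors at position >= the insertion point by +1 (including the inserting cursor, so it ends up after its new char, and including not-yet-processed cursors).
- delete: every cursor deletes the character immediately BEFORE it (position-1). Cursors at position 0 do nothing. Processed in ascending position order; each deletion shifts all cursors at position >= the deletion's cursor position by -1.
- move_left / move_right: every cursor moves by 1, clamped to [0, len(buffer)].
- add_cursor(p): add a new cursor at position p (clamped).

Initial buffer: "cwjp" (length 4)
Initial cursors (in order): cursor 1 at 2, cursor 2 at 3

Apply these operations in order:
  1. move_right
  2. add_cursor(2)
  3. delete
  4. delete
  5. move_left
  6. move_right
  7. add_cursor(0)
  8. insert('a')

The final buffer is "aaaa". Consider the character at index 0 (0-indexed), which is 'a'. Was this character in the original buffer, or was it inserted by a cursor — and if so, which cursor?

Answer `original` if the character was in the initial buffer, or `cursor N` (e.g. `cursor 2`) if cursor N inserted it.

Answer: cursor 1

Derivation:
After op 1 (move_right): buffer="cwjp" (len 4), cursors c1@3 c2@4, authorship ....
After op 2 (add_cursor(2)): buffer="cwjp" (len 4), cursors c3@2 c1@3 c2@4, authorship ....
After op 3 (delete): buffer="c" (len 1), cursors c1@1 c2@1 c3@1, authorship .
After op 4 (delete): buffer="" (len 0), cursors c1@0 c2@0 c3@0, authorship 
After op 5 (move_left): buffer="" (len 0), cursors c1@0 c2@0 c3@0, authorship 
After op 6 (move_right): buffer="" (len 0), cursors c1@0 c2@0 c3@0, authorship 
After op 7 (add_cursor(0)): buffer="" (len 0), cursors c1@0 c2@0 c3@0 c4@0, authorship 
After op 8 (insert('a')): buffer="aaaa" (len 4), cursors c1@4 c2@4 c3@4 c4@4, authorship 1234
Authorship (.=original, N=cursor N): 1 2 3 4
Index 0: author = 1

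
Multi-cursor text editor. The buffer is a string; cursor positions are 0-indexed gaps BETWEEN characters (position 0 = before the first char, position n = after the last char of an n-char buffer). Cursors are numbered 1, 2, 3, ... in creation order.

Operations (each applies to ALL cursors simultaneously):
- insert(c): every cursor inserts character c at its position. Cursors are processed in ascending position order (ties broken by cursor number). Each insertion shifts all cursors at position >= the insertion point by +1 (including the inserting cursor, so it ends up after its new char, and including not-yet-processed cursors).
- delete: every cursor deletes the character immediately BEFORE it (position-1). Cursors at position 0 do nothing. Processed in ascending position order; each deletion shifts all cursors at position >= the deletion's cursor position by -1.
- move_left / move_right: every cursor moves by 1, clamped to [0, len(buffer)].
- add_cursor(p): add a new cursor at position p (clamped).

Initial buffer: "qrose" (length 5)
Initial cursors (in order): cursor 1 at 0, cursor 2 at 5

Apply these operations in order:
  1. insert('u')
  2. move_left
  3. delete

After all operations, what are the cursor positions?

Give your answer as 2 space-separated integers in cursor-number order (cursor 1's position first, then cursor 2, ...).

After op 1 (insert('u')): buffer="uqroseu" (len 7), cursors c1@1 c2@7, authorship 1.....2
After op 2 (move_left): buffer="uqroseu" (len 7), cursors c1@0 c2@6, authorship 1.....2
After op 3 (delete): buffer="uqrosu" (len 6), cursors c1@0 c2@5, authorship 1....2

Answer: 0 5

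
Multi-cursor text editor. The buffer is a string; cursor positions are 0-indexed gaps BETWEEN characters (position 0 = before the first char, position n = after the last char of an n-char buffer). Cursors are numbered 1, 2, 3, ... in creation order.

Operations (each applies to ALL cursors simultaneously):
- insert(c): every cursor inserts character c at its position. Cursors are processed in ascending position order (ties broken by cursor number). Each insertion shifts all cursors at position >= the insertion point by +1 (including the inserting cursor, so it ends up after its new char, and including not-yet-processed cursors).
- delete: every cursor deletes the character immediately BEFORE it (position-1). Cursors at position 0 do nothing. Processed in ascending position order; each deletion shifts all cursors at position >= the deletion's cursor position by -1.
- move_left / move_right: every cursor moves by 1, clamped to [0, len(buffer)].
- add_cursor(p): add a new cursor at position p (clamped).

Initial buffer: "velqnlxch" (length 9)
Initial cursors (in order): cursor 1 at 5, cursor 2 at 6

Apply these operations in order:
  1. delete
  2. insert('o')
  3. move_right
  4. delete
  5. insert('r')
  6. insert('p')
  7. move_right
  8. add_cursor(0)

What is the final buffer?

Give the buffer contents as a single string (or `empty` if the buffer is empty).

Answer: velqorrppch

Derivation:
After op 1 (delete): buffer="velqxch" (len 7), cursors c1@4 c2@4, authorship .......
After op 2 (insert('o')): buffer="velqooxch" (len 9), cursors c1@6 c2@6, authorship ....12...
After op 3 (move_right): buffer="velqooxch" (len 9), cursors c1@7 c2@7, authorship ....12...
After op 4 (delete): buffer="velqoch" (len 7), cursors c1@5 c2@5, authorship ....1..
After op 5 (insert('r')): buffer="velqorrch" (len 9), cursors c1@7 c2@7, authorship ....112..
After op 6 (insert('p')): buffer="velqorrppch" (len 11), cursors c1@9 c2@9, authorship ....11212..
After op 7 (move_right): buffer="velqorrppch" (len 11), cursors c1@10 c2@10, authorship ....11212..
After op 8 (add_cursor(0)): buffer="velqorrppch" (len 11), cursors c3@0 c1@10 c2@10, authorship ....11212..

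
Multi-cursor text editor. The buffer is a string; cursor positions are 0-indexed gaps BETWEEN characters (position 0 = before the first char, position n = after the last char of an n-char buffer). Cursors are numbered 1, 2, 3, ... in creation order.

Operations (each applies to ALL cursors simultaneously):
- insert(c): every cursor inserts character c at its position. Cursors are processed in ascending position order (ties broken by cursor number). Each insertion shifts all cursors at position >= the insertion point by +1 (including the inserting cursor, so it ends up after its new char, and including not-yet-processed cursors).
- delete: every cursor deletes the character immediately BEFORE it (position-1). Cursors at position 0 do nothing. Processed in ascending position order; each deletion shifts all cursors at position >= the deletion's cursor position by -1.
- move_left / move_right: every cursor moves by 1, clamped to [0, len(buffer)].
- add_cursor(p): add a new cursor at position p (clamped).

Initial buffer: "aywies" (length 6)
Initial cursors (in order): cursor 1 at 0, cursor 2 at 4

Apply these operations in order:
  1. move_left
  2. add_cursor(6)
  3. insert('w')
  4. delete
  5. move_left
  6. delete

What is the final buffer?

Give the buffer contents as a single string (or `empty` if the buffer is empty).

Answer: awis

Derivation:
After op 1 (move_left): buffer="aywies" (len 6), cursors c1@0 c2@3, authorship ......
After op 2 (add_cursor(6)): buffer="aywies" (len 6), cursors c1@0 c2@3 c3@6, authorship ......
After op 3 (insert('w')): buffer="waywwiesw" (len 9), cursors c1@1 c2@5 c3@9, authorship 1...2...3
After op 4 (delete): buffer="aywies" (len 6), cursors c1@0 c2@3 c3@6, authorship ......
After op 5 (move_left): buffer="aywies" (len 6), cursors c1@0 c2@2 c3@5, authorship ......
After op 6 (delete): buffer="awis" (len 4), cursors c1@0 c2@1 c3@3, authorship ....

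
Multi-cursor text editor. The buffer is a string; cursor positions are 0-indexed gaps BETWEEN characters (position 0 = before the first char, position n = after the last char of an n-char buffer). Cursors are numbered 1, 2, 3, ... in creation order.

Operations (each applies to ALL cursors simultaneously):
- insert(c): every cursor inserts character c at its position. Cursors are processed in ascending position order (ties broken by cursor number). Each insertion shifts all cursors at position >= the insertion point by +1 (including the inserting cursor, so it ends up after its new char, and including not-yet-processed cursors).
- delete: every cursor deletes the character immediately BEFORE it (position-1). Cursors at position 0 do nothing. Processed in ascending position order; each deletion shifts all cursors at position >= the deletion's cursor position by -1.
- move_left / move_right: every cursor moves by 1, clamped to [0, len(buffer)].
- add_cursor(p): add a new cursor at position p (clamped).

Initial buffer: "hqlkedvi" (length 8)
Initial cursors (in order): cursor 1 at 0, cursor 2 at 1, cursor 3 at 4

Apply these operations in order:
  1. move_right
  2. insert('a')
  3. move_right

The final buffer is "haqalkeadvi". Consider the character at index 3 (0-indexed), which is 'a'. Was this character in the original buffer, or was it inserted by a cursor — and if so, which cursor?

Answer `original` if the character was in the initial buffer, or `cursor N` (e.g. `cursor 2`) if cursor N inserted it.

After op 1 (move_right): buffer="hqlkedvi" (len 8), cursors c1@1 c2@2 c3@5, authorship ........
After op 2 (insert('a')): buffer="haqalkeadvi" (len 11), cursors c1@2 c2@4 c3@8, authorship .1.2...3...
After op 3 (move_right): buffer="haqalkeadvi" (len 11), cursors c1@3 c2@5 c3@9, authorship .1.2...3...
Authorship (.=original, N=cursor N): . 1 . 2 . . . 3 . . .
Index 3: author = 2

Answer: cursor 2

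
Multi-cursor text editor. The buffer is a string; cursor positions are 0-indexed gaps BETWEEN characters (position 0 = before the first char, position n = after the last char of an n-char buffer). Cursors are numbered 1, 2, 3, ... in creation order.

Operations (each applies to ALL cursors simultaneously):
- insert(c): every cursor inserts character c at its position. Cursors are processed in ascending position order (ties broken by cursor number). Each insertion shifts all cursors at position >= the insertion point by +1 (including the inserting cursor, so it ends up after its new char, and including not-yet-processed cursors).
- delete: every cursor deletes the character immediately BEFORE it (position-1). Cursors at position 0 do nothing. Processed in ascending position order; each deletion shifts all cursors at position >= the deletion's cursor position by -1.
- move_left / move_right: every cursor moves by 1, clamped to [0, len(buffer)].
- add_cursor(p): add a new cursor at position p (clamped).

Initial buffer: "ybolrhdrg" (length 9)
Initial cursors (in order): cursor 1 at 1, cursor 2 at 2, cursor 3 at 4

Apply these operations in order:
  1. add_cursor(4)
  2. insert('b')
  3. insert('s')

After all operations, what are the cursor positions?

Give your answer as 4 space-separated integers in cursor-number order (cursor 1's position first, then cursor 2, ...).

After op 1 (add_cursor(4)): buffer="ybolrhdrg" (len 9), cursors c1@1 c2@2 c3@4 c4@4, authorship .........
After op 2 (insert('b')): buffer="ybbbolbbrhdrg" (len 13), cursors c1@2 c2@4 c3@8 c4@8, authorship .1.2..34.....
After op 3 (insert('s')): buffer="ybsbbsolbbssrhdrg" (len 17), cursors c1@3 c2@6 c3@12 c4@12, authorship .11.22..3434.....

Answer: 3 6 12 12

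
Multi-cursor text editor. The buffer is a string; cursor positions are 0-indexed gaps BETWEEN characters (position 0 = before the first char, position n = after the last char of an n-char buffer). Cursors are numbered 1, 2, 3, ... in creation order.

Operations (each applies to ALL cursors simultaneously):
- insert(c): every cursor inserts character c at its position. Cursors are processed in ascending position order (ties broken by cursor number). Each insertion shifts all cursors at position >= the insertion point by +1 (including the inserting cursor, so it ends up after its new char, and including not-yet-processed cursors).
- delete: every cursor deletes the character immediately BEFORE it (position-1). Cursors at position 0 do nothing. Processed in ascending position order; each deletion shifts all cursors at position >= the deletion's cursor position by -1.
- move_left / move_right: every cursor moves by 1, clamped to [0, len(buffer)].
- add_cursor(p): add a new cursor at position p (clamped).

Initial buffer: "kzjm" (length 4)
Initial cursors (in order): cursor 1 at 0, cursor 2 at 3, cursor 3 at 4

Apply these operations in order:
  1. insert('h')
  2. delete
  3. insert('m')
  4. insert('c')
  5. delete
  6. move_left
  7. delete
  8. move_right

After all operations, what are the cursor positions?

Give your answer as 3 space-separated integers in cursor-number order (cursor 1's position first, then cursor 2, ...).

Answer: 1 4 5

Derivation:
After op 1 (insert('h')): buffer="hkzjhmh" (len 7), cursors c1@1 c2@5 c3@7, authorship 1...2.3
After op 2 (delete): buffer="kzjm" (len 4), cursors c1@0 c2@3 c3@4, authorship ....
After op 3 (insert('m')): buffer="mkzjmmm" (len 7), cursors c1@1 c2@5 c3@7, authorship 1...2.3
After op 4 (insert('c')): buffer="mckzjmcmmc" (len 10), cursors c1@2 c2@7 c3@10, authorship 11...22.33
After op 5 (delete): buffer="mkzjmmm" (len 7), cursors c1@1 c2@5 c3@7, authorship 1...2.3
After op 6 (move_left): buffer="mkzjmmm" (len 7), cursors c1@0 c2@4 c3@6, authorship 1...2.3
After op 7 (delete): buffer="mkzmm" (len 5), cursors c1@0 c2@3 c3@4, authorship 1..23
After op 8 (move_right): buffer="mkzmm" (len 5), cursors c1@1 c2@4 c3@5, authorship 1..23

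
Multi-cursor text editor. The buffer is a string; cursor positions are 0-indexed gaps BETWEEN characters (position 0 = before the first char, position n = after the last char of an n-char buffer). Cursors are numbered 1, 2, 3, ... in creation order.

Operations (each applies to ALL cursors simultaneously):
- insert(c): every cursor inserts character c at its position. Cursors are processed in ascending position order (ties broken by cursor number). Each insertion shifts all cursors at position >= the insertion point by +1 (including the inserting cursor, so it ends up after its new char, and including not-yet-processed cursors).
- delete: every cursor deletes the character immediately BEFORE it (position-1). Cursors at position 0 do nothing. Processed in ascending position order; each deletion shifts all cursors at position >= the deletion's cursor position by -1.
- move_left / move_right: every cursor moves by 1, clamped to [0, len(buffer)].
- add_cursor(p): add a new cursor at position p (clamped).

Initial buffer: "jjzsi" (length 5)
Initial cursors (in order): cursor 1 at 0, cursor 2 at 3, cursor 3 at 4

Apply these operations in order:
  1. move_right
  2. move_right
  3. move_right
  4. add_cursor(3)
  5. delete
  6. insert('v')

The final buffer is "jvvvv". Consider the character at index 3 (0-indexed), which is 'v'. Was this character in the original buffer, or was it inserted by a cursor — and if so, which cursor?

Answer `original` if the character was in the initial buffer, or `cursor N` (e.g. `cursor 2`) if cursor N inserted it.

After op 1 (move_right): buffer="jjzsi" (len 5), cursors c1@1 c2@4 c3@5, authorship .....
After op 2 (move_right): buffer="jjzsi" (len 5), cursors c1@2 c2@5 c3@5, authorship .....
After op 3 (move_right): buffer="jjzsi" (len 5), cursors c1@3 c2@5 c3@5, authorship .....
After op 4 (add_cursor(3)): buffer="jjzsi" (len 5), cursors c1@3 c4@3 c2@5 c3@5, authorship .....
After op 5 (delete): buffer="j" (len 1), cursors c1@1 c2@1 c3@1 c4@1, authorship .
After op 6 (insert('v')): buffer="jvvvv" (len 5), cursors c1@5 c2@5 c3@5 c4@5, authorship .1234
Authorship (.=original, N=cursor N): . 1 2 3 4
Index 3: author = 3

Answer: cursor 3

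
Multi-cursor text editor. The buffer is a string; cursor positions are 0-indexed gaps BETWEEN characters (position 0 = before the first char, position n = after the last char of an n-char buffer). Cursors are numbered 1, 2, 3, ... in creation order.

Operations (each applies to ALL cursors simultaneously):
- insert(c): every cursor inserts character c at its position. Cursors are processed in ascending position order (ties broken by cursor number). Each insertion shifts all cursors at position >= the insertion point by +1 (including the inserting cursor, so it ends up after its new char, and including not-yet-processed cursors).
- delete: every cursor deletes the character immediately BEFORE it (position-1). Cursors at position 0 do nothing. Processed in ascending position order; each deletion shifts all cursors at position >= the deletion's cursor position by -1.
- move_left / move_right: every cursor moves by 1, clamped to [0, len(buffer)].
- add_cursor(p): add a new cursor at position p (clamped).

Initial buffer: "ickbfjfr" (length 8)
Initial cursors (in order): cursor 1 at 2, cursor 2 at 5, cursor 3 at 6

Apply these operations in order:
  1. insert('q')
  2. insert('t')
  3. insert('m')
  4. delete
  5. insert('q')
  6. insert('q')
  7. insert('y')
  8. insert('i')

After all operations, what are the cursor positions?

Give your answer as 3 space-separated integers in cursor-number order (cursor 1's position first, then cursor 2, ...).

After op 1 (insert('q')): buffer="icqkbfqjqfr" (len 11), cursors c1@3 c2@7 c3@9, authorship ..1...2.3..
After op 2 (insert('t')): buffer="icqtkbfqtjqtfr" (len 14), cursors c1@4 c2@9 c3@12, authorship ..11...22.33..
After op 3 (insert('m')): buffer="icqtmkbfqtmjqtmfr" (len 17), cursors c1@5 c2@11 c3@15, authorship ..111...222.333..
After op 4 (delete): buffer="icqtkbfqtjqtfr" (len 14), cursors c1@4 c2@9 c3@12, authorship ..11...22.33..
After op 5 (insert('q')): buffer="icqtqkbfqtqjqtqfr" (len 17), cursors c1@5 c2@11 c3@15, authorship ..111...222.333..
After op 6 (insert('q')): buffer="icqtqqkbfqtqqjqtqqfr" (len 20), cursors c1@6 c2@13 c3@18, authorship ..1111...2222.3333..
After op 7 (insert('y')): buffer="icqtqqykbfqtqqyjqtqqyfr" (len 23), cursors c1@7 c2@15 c3@21, authorship ..11111...22222.33333..
After op 8 (insert('i')): buffer="icqtqqyikbfqtqqyijqtqqyifr" (len 26), cursors c1@8 c2@17 c3@24, authorship ..111111...222222.333333..

Answer: 8 17 24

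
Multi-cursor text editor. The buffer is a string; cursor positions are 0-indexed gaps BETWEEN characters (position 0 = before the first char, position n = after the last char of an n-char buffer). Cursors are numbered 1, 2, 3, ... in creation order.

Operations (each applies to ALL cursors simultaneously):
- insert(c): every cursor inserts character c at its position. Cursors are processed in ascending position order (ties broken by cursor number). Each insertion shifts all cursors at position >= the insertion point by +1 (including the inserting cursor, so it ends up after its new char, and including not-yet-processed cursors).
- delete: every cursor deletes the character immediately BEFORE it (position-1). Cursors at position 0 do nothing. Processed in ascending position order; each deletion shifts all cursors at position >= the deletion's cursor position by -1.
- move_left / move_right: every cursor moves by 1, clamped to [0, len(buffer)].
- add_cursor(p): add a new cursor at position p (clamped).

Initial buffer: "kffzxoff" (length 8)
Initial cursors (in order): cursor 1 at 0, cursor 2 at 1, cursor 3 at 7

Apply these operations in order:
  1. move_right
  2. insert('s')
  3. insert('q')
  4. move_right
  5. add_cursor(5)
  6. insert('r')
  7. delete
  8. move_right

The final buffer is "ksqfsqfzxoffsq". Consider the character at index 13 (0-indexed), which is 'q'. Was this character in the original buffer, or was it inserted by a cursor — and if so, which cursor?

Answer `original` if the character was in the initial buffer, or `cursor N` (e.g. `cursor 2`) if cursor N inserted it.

Answer: cursor 3

Derivation:
After op 1 (move_right): buffer="kffzxoff" (len 8), cursors c1@1 c2@2 c3@8, authorship ........
After op 2 (insert('s')): buffer="ksfsfzxoffs" (len 11), cursors c1@2 c2@4 c3@11, authorship .1.2......3
After op 3 (insert('q')): buffer="ksqfsqfzxoffsq" (len 14), cursors c1@3 c2@6 c3@14, authorship .11.22......33
After op 4 (move_right): buffer="ksqfsqfzxoffsq" (len 14), cursors c1@4 c2@7 c3@14, authorship .11.22......33
After op 5 (add_cursor(5)): buffer="ksqfsqfzxoffsq" (len 14), cursors c1@4 c4@5 c2@7 c3@14, authorship .11.22......33
After op 6 (insert('r')): buffer="ksqfrsrqfrzxoffsqr" (len 18), cursors c1@5 c4@7 c2@10 c3@18, authorship .11.1242.2.....333
After op 7 (delete): buffer="ksqfsqfzxoffsq" (len 14), cursors c1@4 c4@5 c2@7 c3@14, authorship .11.22......33
After op 8 (move_right): buffer="ksqfsqfzxoffsq" (len 14), cursors c1@5 c4@6 c2@8 c3@14, authorship .11.22......33
Authorship (.=original, N=cursor N): . 1 1 . 2 2 . . . . . . 3 3
Index 13: author = 3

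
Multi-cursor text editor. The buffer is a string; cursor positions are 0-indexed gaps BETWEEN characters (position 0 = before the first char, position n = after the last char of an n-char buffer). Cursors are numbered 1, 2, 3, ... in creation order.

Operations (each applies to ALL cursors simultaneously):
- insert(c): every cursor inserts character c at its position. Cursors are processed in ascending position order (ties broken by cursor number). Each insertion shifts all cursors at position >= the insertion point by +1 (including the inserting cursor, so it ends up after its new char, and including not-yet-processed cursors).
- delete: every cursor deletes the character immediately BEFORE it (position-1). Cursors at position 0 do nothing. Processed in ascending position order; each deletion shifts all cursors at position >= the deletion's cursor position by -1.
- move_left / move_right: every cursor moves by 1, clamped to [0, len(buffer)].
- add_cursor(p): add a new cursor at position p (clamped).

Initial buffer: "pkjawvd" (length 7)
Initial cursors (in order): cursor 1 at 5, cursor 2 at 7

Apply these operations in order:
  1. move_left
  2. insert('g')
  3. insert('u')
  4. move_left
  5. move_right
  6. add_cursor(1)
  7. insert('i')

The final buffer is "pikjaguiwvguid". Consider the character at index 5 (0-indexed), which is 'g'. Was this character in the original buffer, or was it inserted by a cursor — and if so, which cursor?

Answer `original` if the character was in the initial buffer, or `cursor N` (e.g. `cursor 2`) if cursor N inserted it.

After op 1 (move_left): buffer="pkjawvd" (len 7), cursors c1@4 c2@6, authorship .......
After op 2 (insert('g')): buffer="pkjagwvgd" (len 9), cursors c1@5 c2@8, authorship ....1..2.
After op 3 (insert('u')): buffer="pkjaguwvgud" (len 11), cursors c1@6 c2@10, authorship ....11..22.
After op 4 (move_left): buffer="pkjaguwvgud" (len 11), cursors c1@5 c2@9, authorship ....11..22.
After op 5 (move_right): buffer="pkjaguwvgud" (len 11), cursors c1@6 c2@10, authorship ....11..22.
After op 6 (add_cursor(1)): buffer="pkjaguwvgud" (len 11), cursors c3@1 c1@6 c2@10, authorship ....11..22.
After op 7 (insert('i')): buffer="pikjaguiwvguid" (len 14), cursors c3@2 c1@8 c2@13, authorship .3...111..222.
Authorship (.=original, N=cursor N): . 3 . . . 1 1 1 . . 2 2 2 .
Index 5: author = 1

Answer: cursor 1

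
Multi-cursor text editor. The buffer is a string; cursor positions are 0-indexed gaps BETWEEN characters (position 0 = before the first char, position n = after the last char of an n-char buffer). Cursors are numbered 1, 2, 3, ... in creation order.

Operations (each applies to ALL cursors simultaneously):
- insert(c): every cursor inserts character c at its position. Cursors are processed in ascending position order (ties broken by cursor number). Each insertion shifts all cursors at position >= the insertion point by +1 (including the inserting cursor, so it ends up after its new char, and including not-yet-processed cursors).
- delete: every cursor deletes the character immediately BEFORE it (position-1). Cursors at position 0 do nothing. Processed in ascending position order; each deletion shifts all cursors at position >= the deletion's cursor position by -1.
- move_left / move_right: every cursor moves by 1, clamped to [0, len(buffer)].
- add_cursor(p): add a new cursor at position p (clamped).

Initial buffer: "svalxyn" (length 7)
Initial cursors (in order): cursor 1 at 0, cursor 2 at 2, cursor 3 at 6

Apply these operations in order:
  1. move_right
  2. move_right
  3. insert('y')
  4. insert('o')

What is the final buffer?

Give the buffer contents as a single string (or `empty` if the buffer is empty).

Answer: svyoalyoxynyo

Derivation:
After op 1 (move_right): buffer="svalxyn" (len 7), cursors c1@1 c2@3 c3@7, authorship .......
After op 2 (move_right): buffer="svalxyn" (len 7), cursors c1@2 c2@4 c3@7, authorship .......
After op 3 (insert('y')): buffer="svyalyxyny" (len 10), cursors c1@3 c2@6 c3@10, authorship ..1..2...3
After op 4 (insert('o')): buffer="svyoalyoxynyo" (len 13), cursors c1@4 c2@8 c3@13, authorship ..11..22...33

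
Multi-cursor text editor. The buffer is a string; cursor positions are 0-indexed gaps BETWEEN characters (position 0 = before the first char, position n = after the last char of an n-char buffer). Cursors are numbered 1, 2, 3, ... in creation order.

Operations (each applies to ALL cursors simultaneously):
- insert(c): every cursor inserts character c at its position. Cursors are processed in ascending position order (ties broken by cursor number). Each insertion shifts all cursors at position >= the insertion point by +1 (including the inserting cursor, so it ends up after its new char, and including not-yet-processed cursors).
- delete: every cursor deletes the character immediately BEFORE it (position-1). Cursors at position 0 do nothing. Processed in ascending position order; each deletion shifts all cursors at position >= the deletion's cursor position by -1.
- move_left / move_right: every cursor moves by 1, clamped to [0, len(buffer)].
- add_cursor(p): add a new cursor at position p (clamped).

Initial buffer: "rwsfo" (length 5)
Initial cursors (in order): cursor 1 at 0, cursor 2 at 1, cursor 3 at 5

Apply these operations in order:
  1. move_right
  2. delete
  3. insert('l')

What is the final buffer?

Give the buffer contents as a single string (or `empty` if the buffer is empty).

Answer: llsfl

Derivation:
After op 1 (move_right): buffer="rwsfo" (len 5), cursors c1@1 c2@2 c3@5, authorship .....
After op 2 (delete): buffer="sf" (len 2), cursors c1@0 c2@0 c3@2, authorship ..
After op 3 (insert('l')): buffer="llsfl" (len 5), cursors c1@2 c2@2 c3@5, authorship 12..3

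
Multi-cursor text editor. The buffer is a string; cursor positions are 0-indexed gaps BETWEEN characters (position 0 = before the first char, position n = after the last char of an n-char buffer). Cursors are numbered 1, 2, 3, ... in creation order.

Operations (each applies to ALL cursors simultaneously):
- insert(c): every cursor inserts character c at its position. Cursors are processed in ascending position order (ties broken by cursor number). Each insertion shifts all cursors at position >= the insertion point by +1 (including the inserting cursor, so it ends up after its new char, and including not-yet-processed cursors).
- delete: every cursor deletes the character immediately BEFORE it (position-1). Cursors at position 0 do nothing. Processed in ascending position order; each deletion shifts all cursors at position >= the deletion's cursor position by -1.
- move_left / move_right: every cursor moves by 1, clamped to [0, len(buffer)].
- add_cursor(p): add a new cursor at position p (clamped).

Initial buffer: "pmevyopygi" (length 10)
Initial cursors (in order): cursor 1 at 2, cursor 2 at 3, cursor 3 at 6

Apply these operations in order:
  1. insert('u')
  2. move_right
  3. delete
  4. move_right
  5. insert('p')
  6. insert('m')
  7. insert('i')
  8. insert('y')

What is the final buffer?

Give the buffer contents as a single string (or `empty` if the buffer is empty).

After op 1 (insert('u')): buffer="pmueuvyoupygi" (len 13), cursors c1@3 c2@5 c3@9, authorship ..1.2...3....
After op 2 (move_right): buffer="pmueuvyoupygi" (len 13), cursors c1@4 c2@6 c3@10, authorship ..1.2...3....
After op 3 (delete): buffer="pmuuyouygi" (len 10), cursors c1@3 c2@4 c3@7, authorship ..12..3...
After op 4 (move_right): buffer="pmuuyouygi" (len 10), cursors c1@4 c2@5 c3@8, authorship ..12..3...
After op 5 (insert('p')): buffer="pmuupypouypgi" (len 13), cursors c1@5 c2@7 c3@11, authorship ..121.2.3.3..
After op 6 (insert('m')): buffer="pmuupmypmouypmgi" (len 16), cursors c1@6 c2@9 c3@14, authorship ..1211.22.3.33..
After op 7 (insert('i')): buffer="pmuupmiypmiouypmigi" (len 19), cursors c1@7 c2@11 c3@17, authorship ..12111.222.3.333..
After op 8 (insert('y')): buffer="pmuupmiyypmiyouypmiygi" (len 22), cursors c1@8 c2@13 c3@20, authorship ..121111.2222.3.3333..

Answer: pmuupmiyypmiyouypmiygi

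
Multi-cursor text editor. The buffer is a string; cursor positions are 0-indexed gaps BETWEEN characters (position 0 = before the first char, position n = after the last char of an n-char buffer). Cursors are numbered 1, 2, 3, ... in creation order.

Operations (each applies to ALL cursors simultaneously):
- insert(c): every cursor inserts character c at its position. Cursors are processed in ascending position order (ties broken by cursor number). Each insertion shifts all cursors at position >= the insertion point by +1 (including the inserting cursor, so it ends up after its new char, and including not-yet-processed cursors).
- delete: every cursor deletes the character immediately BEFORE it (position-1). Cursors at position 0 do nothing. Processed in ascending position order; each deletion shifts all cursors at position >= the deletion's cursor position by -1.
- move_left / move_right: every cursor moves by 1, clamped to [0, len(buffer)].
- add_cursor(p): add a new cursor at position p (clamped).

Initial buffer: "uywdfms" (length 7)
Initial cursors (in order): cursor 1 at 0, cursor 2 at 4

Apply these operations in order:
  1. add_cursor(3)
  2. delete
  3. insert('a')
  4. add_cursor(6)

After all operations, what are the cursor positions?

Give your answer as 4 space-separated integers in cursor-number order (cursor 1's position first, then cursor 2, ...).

Answer: 1 5 5 6

Derivation:
After op 1 (add_cursor(3)): buffer="uywdfms" (len 7), cursors c1@0 c3@3 c2@4, authorship .......
After op 2 (delete): buffer="uyfms" (len 5), cursors c1@0 c2@2 c3@2, authorship .....
After op 3 (insert('a')): buffer="auyaafms" (len 8), cursors c1@1 c2@5 c3@5, authorship 1..23...
After op 4 (add_cursor(6)): buffer="auyaafms" (len 8), cursors c1@1 c2@5 c3@5 c4@6, authorship 1..23...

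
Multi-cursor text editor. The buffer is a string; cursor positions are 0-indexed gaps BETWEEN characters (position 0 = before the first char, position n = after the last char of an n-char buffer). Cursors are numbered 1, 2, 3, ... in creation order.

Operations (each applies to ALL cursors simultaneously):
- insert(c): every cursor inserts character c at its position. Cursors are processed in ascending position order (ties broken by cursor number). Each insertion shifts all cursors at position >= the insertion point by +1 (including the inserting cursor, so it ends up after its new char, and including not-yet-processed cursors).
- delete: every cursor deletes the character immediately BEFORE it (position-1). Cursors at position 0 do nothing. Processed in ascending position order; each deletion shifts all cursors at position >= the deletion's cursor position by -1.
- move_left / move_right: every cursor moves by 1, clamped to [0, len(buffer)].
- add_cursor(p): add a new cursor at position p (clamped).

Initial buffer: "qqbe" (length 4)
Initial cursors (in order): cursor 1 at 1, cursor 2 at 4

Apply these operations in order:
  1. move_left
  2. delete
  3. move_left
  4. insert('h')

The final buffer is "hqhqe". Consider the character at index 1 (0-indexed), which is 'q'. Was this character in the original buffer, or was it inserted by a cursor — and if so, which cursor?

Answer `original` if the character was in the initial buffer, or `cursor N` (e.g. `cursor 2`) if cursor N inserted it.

After op 1 (move_left): buffer="qqbe" (len 4), cursors c1@0 c2@3, authorship ....
After op 2 (delete): buffer="qqe" (len 3), cursors c1@0 c2@2, authorship ...
After op 3 (move_left): buffer="qqe" (len 3), cursors c1@0 c2@1, authorship ...
After op 4 (insert('h')): buffer="hqhqe" (len 5), cursors c1@1 c2@3, authorship 1.2..
Authorship (.=original, N=cursor N): 1 . 2 . .
Index 1: author = original

Answer: original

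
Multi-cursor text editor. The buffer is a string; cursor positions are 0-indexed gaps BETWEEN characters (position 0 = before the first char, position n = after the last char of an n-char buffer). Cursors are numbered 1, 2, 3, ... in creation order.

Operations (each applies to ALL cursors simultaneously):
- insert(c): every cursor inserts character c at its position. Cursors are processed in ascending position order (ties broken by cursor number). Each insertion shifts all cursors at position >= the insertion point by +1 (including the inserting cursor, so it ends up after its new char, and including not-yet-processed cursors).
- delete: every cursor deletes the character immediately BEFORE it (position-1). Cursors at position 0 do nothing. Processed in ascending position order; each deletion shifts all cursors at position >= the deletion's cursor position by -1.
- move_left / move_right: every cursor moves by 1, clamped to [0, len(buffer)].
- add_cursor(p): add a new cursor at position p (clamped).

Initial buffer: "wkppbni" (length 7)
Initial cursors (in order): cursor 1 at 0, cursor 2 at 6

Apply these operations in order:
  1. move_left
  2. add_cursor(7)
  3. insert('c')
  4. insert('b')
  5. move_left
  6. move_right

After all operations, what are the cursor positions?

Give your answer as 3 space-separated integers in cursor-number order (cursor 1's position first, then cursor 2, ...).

After op 1 (move_left): buffer="wkppbni" (len 7), cursors c1@0 c2@5, authorship .......
After op 2 (add_cursor(7)): buffer="wkppbni" (len 7), cursors c1@0 c2@5 c3@7, authorship .......
After op 3 (insert('c')): buffer="cwkppbcnic" (len 10), cursors c1@1 c2@7 c3@10, authorship 1.....2..3
After op 4 (insert('b')): buffer="cbwkppbcbnicb" (len 13), cursors c1@2 c2@9 c3@13, authorship 11.....22..33
After op 5 (move_left): buffer="cbwkppbcbnicb" (len 13), cursors c1@1 c2@8 c3@12, authorship 11.....22..33
After op 6 (move_right): buffer="cbwkppbcbnicb" (len 13), cursors c1@2 c2@9 c3@13, authorship 11.....22..33

Answer: 2 9 13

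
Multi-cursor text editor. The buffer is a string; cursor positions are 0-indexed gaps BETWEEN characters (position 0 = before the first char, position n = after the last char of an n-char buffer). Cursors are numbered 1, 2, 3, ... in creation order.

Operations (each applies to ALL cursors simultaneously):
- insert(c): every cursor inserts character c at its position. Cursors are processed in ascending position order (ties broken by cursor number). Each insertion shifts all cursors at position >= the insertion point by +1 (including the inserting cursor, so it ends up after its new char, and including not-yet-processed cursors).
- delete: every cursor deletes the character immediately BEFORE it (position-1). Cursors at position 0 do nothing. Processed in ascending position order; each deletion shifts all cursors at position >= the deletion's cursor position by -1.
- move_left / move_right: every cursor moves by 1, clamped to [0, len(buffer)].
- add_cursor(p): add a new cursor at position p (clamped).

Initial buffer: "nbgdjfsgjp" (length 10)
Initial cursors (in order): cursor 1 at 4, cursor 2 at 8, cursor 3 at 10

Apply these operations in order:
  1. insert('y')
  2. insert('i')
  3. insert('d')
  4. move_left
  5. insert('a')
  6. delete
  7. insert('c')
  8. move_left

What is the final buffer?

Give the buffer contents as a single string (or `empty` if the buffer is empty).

Answer: nbgdyicdjfsgyicdjpyicd

Derivation:
After op 1 (insert('y')): buffer="nbgdyjfsgyjpy" (len 13), cursors c1@5 c2@10 c3@13, authorship ....1....2..3
After op 2 (insert('i')): buffer="nbgdyijfsgyijpyi" (len 16), cursors c1@6 c2@12 c3@16, authorship ....11....22..33
After op 3 (insert('d')): buffer="nbgdyidjfsgyidjpyid" (len 19), cursors c1@7 c2@14 c3@19, authorship ....111....222..333
After op 4 (move_left): buffer="nbgdyidjfsgyidjpyid" (len 19), cursors c1@6 c2@13 c3@18, authorship ....111....222..333
After op 5 (insert('a')): buffer="nbgdyiadjfsgyiadjpyiad" (len 22), cursors c1@7 c2@15 c3@21, authorship ....1111....2222..3333
After op 6 (delete): buffer="nbgdyidjfsgyidjpyid" (len 19), cursors c1@6 c2@13 c3@18, authorship ....111....222..333
After op 7 (insert('c')): buffer="nbgdyicdjfsgyicdjpyicd" (len 22), cursors c1@7 c2@15 c3@21, authorship ....1111....2222..3333
After op 8 (move_left): buffer="nbgdyicdjfsgyicdjpyicd" (len 22), cursors c1@6 c2@14 c3@20, authorship ....1111....2222..3333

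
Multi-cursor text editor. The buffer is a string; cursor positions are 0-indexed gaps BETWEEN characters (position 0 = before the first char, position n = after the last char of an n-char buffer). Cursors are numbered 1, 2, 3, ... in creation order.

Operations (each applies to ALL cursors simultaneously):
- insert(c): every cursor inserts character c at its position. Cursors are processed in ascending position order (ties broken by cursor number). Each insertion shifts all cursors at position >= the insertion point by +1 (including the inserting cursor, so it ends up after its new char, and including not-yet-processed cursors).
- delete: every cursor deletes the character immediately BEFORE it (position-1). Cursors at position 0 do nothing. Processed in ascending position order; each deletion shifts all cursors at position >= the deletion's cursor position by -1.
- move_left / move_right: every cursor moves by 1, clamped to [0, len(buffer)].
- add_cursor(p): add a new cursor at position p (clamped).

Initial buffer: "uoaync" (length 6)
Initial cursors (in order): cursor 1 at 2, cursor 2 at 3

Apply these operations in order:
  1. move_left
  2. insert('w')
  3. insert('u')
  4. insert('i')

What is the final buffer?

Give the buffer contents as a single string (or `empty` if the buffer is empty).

Answer: uwuiowuiaync

Derivation:
After op 1 (move_left): buffer="uoaync" (len 6), cursors c1@1 c2@2, authorship ......
After op 2 (insert('w')): buffer="uwowaync" (len 8), cursors c1@2 c2@4, authorship .1.2....
After op 3 (insert('u')): buffer="uwuowuaync" (len 10), cursors c1@3 c2@6, authorship .11.22....
After op 4 (insert('i')): buffer="uwuiowuiaync" (len 12), cursors c1@4 c2@8, authorship .111.222....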